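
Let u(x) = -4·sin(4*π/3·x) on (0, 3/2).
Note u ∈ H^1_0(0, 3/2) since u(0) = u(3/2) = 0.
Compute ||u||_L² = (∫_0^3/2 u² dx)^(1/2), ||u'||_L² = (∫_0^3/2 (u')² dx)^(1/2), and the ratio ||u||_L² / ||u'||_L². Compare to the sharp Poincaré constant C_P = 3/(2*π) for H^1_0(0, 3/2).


||u||_L² / ||u'||_L² = 3/(4*π) < C_P = 3/(2*π).

u(x) = -4·sin(4*π/3·x), so u'(x) = -16*π*cos(4*π*x/3)/3.
Writing u(x) = A·sin(kπx/L) with A = -4 and k = 2, use ∫_0^L sin²(kπx/L) dx = L/2 and ∫_0^L cos²(kπx/L) dx = L/2.
u² = 16·sin²(4*π/3·x) and (u')² = 256*π^2/9·cos²(4*π/3·x), and each of sin², cos² integrates to L/2 = 3/4 over (0, 3/2).
∫_0^3/2 u² dx = 12, so ||u||_L² = 2*sqrt(3).
∫_0^3/2 (u')² dx = 64*π^2/3, so ||u'||_L² = 8*sqrt(3)*π/3.
Ratio ||u||_L² / ||u'||_L² = 3/(4*π).
Sharp Poincaré constant on H^1_0(0, 3/2) is C_P = L/π = 3/(2*π), achieved by sin(2*π/3·x).
This is the k = 2 harmonic; the ratio L/(kπ) is strictly less than C_P = L/π, consistent with the sharp inequality ||u||_L² ≤ C_P ||u'||_L².


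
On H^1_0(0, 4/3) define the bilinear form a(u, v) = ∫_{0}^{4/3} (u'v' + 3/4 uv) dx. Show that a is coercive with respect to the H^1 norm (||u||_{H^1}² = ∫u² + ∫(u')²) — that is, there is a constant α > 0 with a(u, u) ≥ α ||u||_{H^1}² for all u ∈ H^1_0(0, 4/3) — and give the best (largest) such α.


α = 3*(4 + 3*π^2)/(16 + 9*π^2)

Coercivity of a(·,·) on H^1_0(0, 4/3) means a(u, u) ≥ α ||u||_{H^1}² for every u ∈ H^1_0.
The interval has length L = 4/3, and Poincaré/coercivity depend only on L. Here a(u, u) = ∫(u')² + (3/4)·∫u².
Here 0 < c = 3/4 < 1. The condition a(u,u) ≥ α||u||_{H^1}² reads (1−α)∫(u')² ≥ (α−c)∫u². Any admissible α is ≤ 1 (rapidly oscillating u have ∫u²/∫(u')² → 0), and α = 1 would force 0 ≥ (1−c)∫u², impossible since c < 1; so 1−α > 0. By the sharp Poincaré inequality on H^1_0 of an interval of length L, ∫(u')² ≥ (π/L)²∫u² with equality for the first sine mode sin(π(x−x₀)/L) (x₀ the left endpoint), so the inequality holds for all u iff (1−α)(π/L)² ≥ α − c, i.e. α ≤ ((π/L)² + c)/((π/L)² + 1) = (1 + c(L/π)²)/(1 + (L/π)²). With (π/L)² = 9*π^2/16 and c = 3/4, the largest admissible constant is α = ((π/L)² + c)/((π/L)² + 1).
Simplifying, α = 3*(4 + 3*π^2)/(16 + 9*π^2).


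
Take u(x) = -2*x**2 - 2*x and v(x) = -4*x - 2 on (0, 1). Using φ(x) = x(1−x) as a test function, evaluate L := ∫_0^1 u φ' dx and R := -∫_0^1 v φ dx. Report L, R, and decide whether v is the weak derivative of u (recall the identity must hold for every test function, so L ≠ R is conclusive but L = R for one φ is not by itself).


LHS = 2/3, RHS = 2/3. Yes, v = u' weakly.

u(x) = -2*x**2 - 2*x, classical derivative u'(x) = -4*x - 2.
φ(x) = x(1−x), so φ'(x) = 1 - 2*x.
Note φ(0) = φ(1) = 0, so the boundary term u·φ vanishes.
LHS = ∫_0^1 u(x) φ'(x) dx = ∫_0^1 (4*x^3 + 2*x^2 - 2*x) dx. Term by term:
  ∫_0^1 4*x^3 dx = 1;  ∫_0^1 2*x^2 dx = 2/3;  ∫_0^1 -2*x dx = -1.
Sum: 1 + 2/3 − 1 = 2/3.
So LHS = 2/3.
∫_0^1 v(x) φ(x) dx = ∫_0^1 (4*x^3 - 2*x^2 - 2*x) dx. Term by term:
  ∫_0^1 4*x^3 dx = 1;  ∫_0^1 -2*x^2 dx = -2/3;  ∫_0^1 -2*x dx = -1.
Sum: 1 − 2/3 − 1 = -2/3.
So RHS = -∫_0^1 v(x) φ(x) dx = 2/3.
LHS = RHS, so the identity holds for this test φ.
Moreover u is smooth here and v(x) = u'(x) = -4*x - 2 pointwise, so the identity holds for every test function. Hence v is the weak derivative of u.


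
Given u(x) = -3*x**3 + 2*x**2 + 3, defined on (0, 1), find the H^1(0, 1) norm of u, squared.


||u||_{H^1}^2 = 509/42

The H^1 norm (squared) on an interval (0, L) is
  ||u||_{H^1}^2 = ∫_0^L u(x)^2 dx + ∫_0^L u'(x)^2 dx.
Compute u'(x) = -9*x**2 + 4*x.
Then u(x)^2 = 9*x**6 - 12*x**5 + 4*x**4 - 18*x**3 + 12*x**2 + 9 and u'(x)^2 = 81*x**4 - 72*x**3 + 16*x**2.
Integrate each monomial from 0 to 1 using ∫_0^1 c·x^n dx = c·1^(n+1)/(n+1):
  ∫_0^1 u(x)^2 dx = ∫_0^1 (9*x^6 - 12*x^5 + 4*x^4 - 18*x^3 + 12*x^2 + 9) dx. Term by term:
    ∫_0^1 9*x^6 dx = 9/7;  ∫_0^1 -12*x^5 dx = -2;  ∫_0^1 4*x^4 dx = 4/5;
    ∫_0^1 -18*x^3 dx = -9/2;  ∫_0^1 12*x^2 dx = 4;  ∫_0^1 9 dx = 9.
  Sum: 9/7 − 2 + 4/5 − 9/2 + 4 + 9 = 601/70.
  ∫_0^1 u'(x)^2 dx = ∫_0^1 (81*x^4 - 72*x^3 + 16*x^2) dx. Term by term:
    ∫_0^1 81*x^4 dx = 81/5;  ∫_0^1 -72*x^3 dx = -18;  ∫_0^1 16*x^2 dx = 16/3.
  Sum: 81/5 − 18 + 16/3 = 53/15.
Adding: ||u||_{H^1}^2 = 601/70 + 53/15 = 509/42.


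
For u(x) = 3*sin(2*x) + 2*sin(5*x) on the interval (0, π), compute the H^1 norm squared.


||u||_{H^1(0,π)}^2 = 149*π/2

u'(x) = 6*cos(2*x) + 10*cos(5*x).
Expand u² and (u')² and integrate term by term on (0, π), using: for integers n ≥ 1, ∫_0^π sin²(nx) dx = ∫_0^π cos²(nx) dx = π/2; for n ≠ n', ∫_0^π sin(nx)sin(n'x) dx = ∫_0^π cos(nx)cos(n'x) dx = 0; and by product-to-sum, ∫_0^π sin(nx)cos(n'x) dx = ½∫_0^π [sin((n+n')x) + sin((n−n')x)] dx, which is 0 when n+n' is even and 2n/(n²−n'²) when n+n' is odd (it need not vanish on (0, π)).
  u² squared terms: (2)²·∫sin(5x)² dx = 4·π/2 = 2*π;  (3)²·∫sin(2x)² dx = 9·π/2 = 9*π/2.
  u² cross terms: 2·(2)·(3)·∫sin(5x)·sin(2x) dx = 12·(0) = 0.
  So ∫_0^π u² dx = 2*π + 9*π/2 + 0 = 13*π/2.
  (u')² squared terms: (6)²·∫cos(2x)² dx = 36·π/2 = 18*π;  (10)²·∫cos(5x)² dx = 100·π/2 = 50*π.
  (u')² cross terms: 2·(6)·(10)·∫cos(2x)·cos(5x) dx = 120·(0) = 0.
  So ∫_0^π (u')² dx = 18*π + 50*π + 0 = 68*π.
||u||_{H^1}^2 = (13*π/2) + (68*π) = 149*π/2.


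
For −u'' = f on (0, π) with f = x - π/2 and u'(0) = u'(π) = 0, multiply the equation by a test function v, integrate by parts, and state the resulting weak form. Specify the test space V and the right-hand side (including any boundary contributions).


V = H^1(0, π) (no boundary constraint on v; u is determined up to an additive constant); weak form: ∫_0^π u'v' dx = ∫_0^π (x - π/2) v dx for all v ∈ V.

Multiply both sides by a test function v and integrate from 0 to π:
  ∫_0^π −u''(x) v(x) dx = ∫_0^π f(x) v(x) dx.
Integrate the LHS by parts once:
  ∫_0^π −u'' v dx = −[u'(x) v(x)]_0^π + ∫_0^π u'(x) v'(x) dx.
Thus ∫_0^π u'(x) v'(x) dx = ∫_0^π f(x) v(x) dx + [u'(x) v(x)]_0^π.
Choose V so that boundary terms are either known or forced to vanish.
u has homogeneous Neumann: u'(0) = u'(π) = 0. So [u' v]_0^π = 0·v(π) − 0·v(0) = 0 for any v; take V = H^1(0, π).
Weak formulation: find u (satisfying any essential BC) such that ∫_0^π u'(x) v'(x) dx = ∫_0^π f v dx for all v ∈ V (homogeneous Neumann, so boundary terms vanish).
Substituting f(x) = x - π/2, the right-hand side is ∫_0^π (x - π/2) v dx.
Compatibility check (pure Neumann): taking v ≡ 1 ∈ V gives 0 = ∫_0^π f dx + (0) − (0), i.e. ∫_0^π f dx must equal u'(0) − u'(π) = 0. Indeed ∫_0^π (x - π/2) dx = 0, so the data are compatible. The solution is then unique only up to an additive constant (fix it e.g. by requiring ∫_0^π u dx = 0).


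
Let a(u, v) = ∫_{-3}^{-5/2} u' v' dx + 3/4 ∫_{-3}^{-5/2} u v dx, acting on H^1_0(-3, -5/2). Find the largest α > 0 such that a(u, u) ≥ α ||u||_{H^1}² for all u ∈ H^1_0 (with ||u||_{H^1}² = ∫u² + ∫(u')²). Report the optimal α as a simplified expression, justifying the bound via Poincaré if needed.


α = (3 + 16*π^2)/(4*(1 + 4*π^2))

Coercivity of a(·,·) on H^1_0(-3, -5/2) means a(u, u) ≥ α ||u||_{H^1}² for every u ∈ H^1_0.
The interval has length L = 1/2, and Poincaré/coercivity depend only on L. Here a(u, u) = ∫(u')² + (3/4)·∫u².
Here 0 < c = 3/4 < 1. The condition a(u,u) ≥ α||u||_{H^1}² reads (1−α)∫(u')² ≥ (α−c)∫u². Any admissible α is ≤ 1 (rapidly oscillating u have ∫u²/∫(u')² → 0), and α = 1 would force 0 ≥ (1−c)∫u², impossible since c < 1; so 1−α > 0. By the sharp Poincaré inequality on H^1_0 of an interval of length L, ∫(u')² ≥ (π/L)²∫u² with equality for the first sine mode sin(π(x−x₀)/L) (x₀ the left endpoint), so the inequality holds for all u iff (1−α)(π/L)² ≥ α − c, i.e. α ≤ ((π/L)² + c)/((π/L)² + 1) = (1 + c(L/π)²)/(1 + (L/π)²). With (π/L)² = 4*π^2 and c = 3/4, the largest admissible constant is α = ((π/L)² + c)/((π/L)² + 1).
Simplifying, α = (3 + 16*π^2)/(4*(1 + 4*π^2)).


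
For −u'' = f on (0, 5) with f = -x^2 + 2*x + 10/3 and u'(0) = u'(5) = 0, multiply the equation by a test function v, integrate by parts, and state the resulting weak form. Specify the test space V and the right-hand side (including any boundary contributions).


V = H^1(0, 5) (no boundary constraint on v; u is determined up to an additive constant); weak form: ∫_0^5 u'v' dx = ∫_0^5 (-x^2 + 2*x + 10/3) v dx for all v ∈ V.

Multiply both sides by a test function v and integrate from 0 to 5:
  ∫_0^5 −u''(x) v(x) dx = ∫_0^5 f(x) v(x) dx.
Integrate the LHS by parts once:
  ∫_0^5 −u'' v dx = −[u'(x) v(x)]_0^5 + ∫_0^5 u'(x) v'(x) dx.
Thus ∫_0^5 u'(x) v'(x) dx = ∫_0^5 f(x) v(x) dx + [u'(x) v(x)]_0^5.
Choose V so that boundary terms are either known or forced to vanish.
u has homogeneous Neumann: u'(0) = u'(5) = 0. So [u' v]_0^5 = 0·v(5) − 0·v(0) = 0 for any v; take V = H^1(0, 5).
Weak formulation: find u (satisfying any essential BC) such that ∫_0^5 u'(x) v'(x) dx = ∫_0^5 f v dx for all v ∈ V (homogeneous Neumann, so boundary terms vanish).
Substituting f(x) = -x^2 + 2*x + 10/3, the right-hand side is ∫_0^5 (-x^2 + 2*x + 10/3) v dx.
Compatibility check (pure Neumann): taking v ≡ 1 ∈ V gives 0 = ∫_0^5 f dx + (0) − (0), i.e. ∫_0^5 f dx must equal u'(0) − u'(5) = 0. Indeed ∫_0^5 (-x^2 + 2*x + 10/3) dx = 0, so the data are compatible. The solution is then unique only up to an additive constant (fix it e.g. by requiring ∫_0^5 u dx = 0).


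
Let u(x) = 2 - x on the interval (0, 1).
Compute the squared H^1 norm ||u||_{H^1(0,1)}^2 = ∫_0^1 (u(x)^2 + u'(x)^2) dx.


||u||_{H^1}^2 = 10/3

The H^1 norm (squared) on an interval (0, L) is
  ||u||_{H^1}^2 = ∫_0^L u(x)^2 dx + ∫_0^L u'(x)^2 dx.
Compute u'(x) = -1.
Then u(x)^2 = x**2 - 4*x + 4 and u'(x)^2 = 1.
Integrate each monomial from 0 to 1 using ∫_0^1 c·x^n dx = c·1^(n+1)/(n+1):
  ∫_0^1 u(x)^2 dx = ∫_0^1 (x^2 - 4*x + 4) dx. Term by term:
    ∫_0^1 x^2 dx = 1/3;  ∫_0^1 -4*x dx = -2;  ∫_0^1 4 dx = 4.
  Sum: 1/3 − 2 + 4 = 7/3.
  ∫_0^1 u'(x)^2 dx = ∫_0^1 (1) dx. Term by term:
    ∫_0^1 1 dx = 1.
Adding: ||u||_{H^1}^2 = 7/3 + 1 = 10/3.


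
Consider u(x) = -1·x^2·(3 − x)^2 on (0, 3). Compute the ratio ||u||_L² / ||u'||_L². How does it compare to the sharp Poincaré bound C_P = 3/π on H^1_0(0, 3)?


||u||_L² / ||u'||_L² = sqrt(3)/2 < C_P = 3/π.

u(x) = -1·x^2·(3 − x)^2, so u'(x) = 2*x*(x*(3 - x) - (x - 3)^2).
u(x) = -1·x^2·(3 − x)^2 vanishes at x = 0 and x = 3, so u ∈ H^1_0(0, 3). Differentiate via the product rule and integrate the resulting polynomials term by term.
  ∫_0^3 u² dx = ∫_0^3 (x^8 - 12*x^7 + 54*x^6 - 108*x^5 + 81*x^4) dx. Term by term:
    ∫_0^3 x^8 dx = 2187;  ∫_0^3 -12*x^7 dx = -19683/2;  ∫_0^3 54*x^6 dx = 118098/7;
    ∫_0^3 -108*x^5 dx = -13122;  ∫_0^3 81*x^4 dx = 19683/5.
  Sum: 2187 − 19683/2 + 118098/7 − 13122 + 19683/5 = 2187/70.
  ∫_0^3 (u')² dx = ∫_0^3 (16*x^6 - 144*x^5 + 468*x^4 - 648*x^3 + 324*x^2) dx. Term by term:
    ∫_0^3 16*x^6 dx = 34992/7;  ∫_0^3 -144*x^5 dx = -17496;  ∫_0^3 468*x^4 dx = 113724/5;
    ∫_0^3 -648*x^3 dx = -13122;  ∫_0^3 324*x^2 dx = 2916.
  Sum: 34992/7 − 17496 + 113724/5 − 13122 + 2916 = 1458/35.
∫_0^3 u² dx = 2187/70, so ||u||_L² = 27*sqrt(210)/70.
∫_0^3 (u')² dx = 1458/35, so ||u'||_L² = 27*sqrt(70)/35.
Ratio ||u||_L² / ||u'||_L² = sqrt(3)/2.
Sharp Poincaré constant on H^1_0(0, 3) is C_P = L/π = 3/π, achieved by sin(π/3·x).
A polynomial bump cannot attain the sharp Poincaré constant (only the first sine eigenfunction does), so the ratio is strictly less than C_P, consistent with ||u||_L² ≤ C_P ||u'||_L².


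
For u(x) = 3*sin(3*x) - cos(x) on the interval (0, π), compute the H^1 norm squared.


||u||_{H^1(0,π)}^2 = 46*π

u'(x) = sin(x) + 9*cos(3*x).
Expand u² and (u')² and integrate term by term on (0, π), using: for integers n ≥ 1, ∫_0^π sin²(nx) dx = ∫_0^π cos²(nx) dx = π/2; for n ≠ n', ∫_0^π sin(nx)sin(n'x) dx = ∫_0^π cos(nx)cos(n'x) dx = 0; and by product-to-sum, ∫_0^π sin(nx)cos(n'x) dx = ½∫_0^π [sin((n+n')x) + sin((n−n')x)] dx, which is 0 when n+n' is even and 2n/(n²−n'²) when n+n' is odd (it need not vanish on (0, π)).
  u² squared terms: (-1)²·∫cos(x)² dx = 1·π/2 = π/2;  (3)²·∫sin(3x)² dx = 9·π/2 = 9*π/2.
  u² cross terms: 2·(-1)·(3)·∫cos(x)·sin(3x) dx = -6·(0) = 0.
  So ∫_0^π u² dx = π/2 + 9*π/2 + 0 = 5*π.
  (u')² squared terms: (9)²·∫cos(3x)² dx = 81·π/2 = 81*π/2;  (1)²·∫sin(x)² dx = 1·π/2 = π/2.
  (u')² cross terms: 2·(9)·(1)·∫cos(3x)·sin(x) dx = 18·(0) = 0.
  So ∫_0^π (u')² dx = 81*π/2 + π/2 + 0 = 41*π.
||u||_{H^1}^2 = (5*π) + (41*π) = 46*π.


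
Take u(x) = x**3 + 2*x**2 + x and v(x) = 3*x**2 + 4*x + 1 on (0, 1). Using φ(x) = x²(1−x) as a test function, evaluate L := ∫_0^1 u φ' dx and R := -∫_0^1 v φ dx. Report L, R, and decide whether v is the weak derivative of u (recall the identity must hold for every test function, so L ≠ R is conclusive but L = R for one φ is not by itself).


LHS = -23/60, RHS = -23/60. Yes, v = u' weakly.

u(x) = x**3 + 2*x**2 + x, classical derivative u'(x) = 3*x**2 + 4*x + 1.
φ(x) = x²(1−x), so φ'(x) = x*(2 - 3*x).
Note φ(0) = φ(1) = 0, so the boundary term u·φ vanishes.
LHS = ∫_0^1 u(x) φ'(x) dx = ∫_0^1 (-3*x^5 - 4*x^4 + x^3 + 2*x^2) dx. Term by term:
  ∫_0^1 -3*x^5 dx = -1/2;  ∫_0^1 -4*x^4 dx = -4/5;  ∫_0^1 x^3 dx = 1/4;
  ∫_0^1 2*x^2 dx = 2/3.
Sum: -1/2 − 4/5 + 1/4 + 2/3 = -23/60.
So LHS = -23/60.
∫_0^1 v(x) φ(x) dx = ∫_0^1 (-3*x^5 - x^4 + 3*x^3 + x^2) dx. Term by term:
  ∫_0^1 -3*x^5 dx = -1/2;  ∫_0^1 -x^4 dx = -1/5;  ∫_0^1 3*x^3 dx = 3/4;
  ∫_0^1 x^2 dx = 1/3.
Sum: -1/2 − 1/5 + 3/4 + 1/3 = 23/60.
So RHS = -∫_0^1 v(x) φ(x) dx = -23/60.
LHS = RHS, so the identity holds for this test φ.
Moreover u is smooth here and v(x) = u'(x) = 3*x**2 + 4*x + 1 pointwise, so the identity holds for every test function. Hence v is the weak derivative of u.


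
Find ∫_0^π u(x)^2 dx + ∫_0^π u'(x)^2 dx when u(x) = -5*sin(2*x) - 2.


||u||_{H^1(0,π)}^2 = 133*π/2

u'(x) = -10*cos(2*x).
Expand u² and (u')² and integrate term by term on (0, π), using: for integers n ≥ 1, ∫_0^π sin²(nx) dx = ∫_0^π cos²(nx) dx = π/2; for n ≠ n', ∫_0^π sin(nx)sin(n'x) dx = ∫_0^π cos(nx)cos(n'x) dx = 0; and by product-to-sum, ∫_0^π sin(nx)cos(n'x) dx = ½∫_0^π [sin((n+n')x) + sin((n−n')x)] dx, which is 0 when n+n' is even and 2n/(n²−n'²) when n+n' is odd (it need not vanish on (0, π)). For the constant mode: ∫_0^π 1 dx = π, ∫_0^π cos(nx) dx = 0, ∫_0^π sin(nx) dx = (1−(−1)^n)/n.
  u² squared terms: (-2)²·∫1 dx = 4·π = 4*π;  (-5)²·∫sin(2x)² dx = 25·π/2 = 25*π/2.
  u² cross terms: 2·(-2)·(-5)·∫1·sin(2x) dx = 20·(0) = 0.
  So ∫_0^π u² dx = 4*π + 25*π/2 + 0 = 33*π/2.
  (u')² squared terms: (-10)²·∫cos(2x)² dx = 100·π/2 = 50*π.
  So ∫_0^π (u')² dx = 50*π.
||u||_{H^1}^2 = (33*π/2) + (50*π) = 133*π/2.


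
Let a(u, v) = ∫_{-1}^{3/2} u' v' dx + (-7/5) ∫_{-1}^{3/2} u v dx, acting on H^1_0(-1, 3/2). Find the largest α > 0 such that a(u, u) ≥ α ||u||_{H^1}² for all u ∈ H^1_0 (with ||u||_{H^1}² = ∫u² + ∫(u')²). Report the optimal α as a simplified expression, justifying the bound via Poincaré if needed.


α = (-35 + 4*π^2)/(25 + 4*π^2)

Coercivity of a(·,·) on H^1_0(-1, 3/2) means a(u, u) ≥ α ||u||_{H^1}² for every u ∈ H^1_0.
The interval has length L = 5/2, and Poincaré/coercivity depend only on L. Here a(u, u) = ∫(u')² + (-7/5)·∫u².
Here c = -7/5 < 0 with |c| < (π/L)² = 4*π^2/25, so coercivity still holds. The condition a(u,u) ≥ α||u||_{H^1}² reads (1−α)∫(u')² ≥ (α−c)∫u². Any admissible α is ≤ 1 (rapidly oscillating u have ∫u²/∫(u')² → 0), and α = 1 would force 0 ≥ (1−c)∫u², impossible since c < 1; so 1−α > 0. By the sharp Poincaré inequality on H^1_0 of an interval of length L, ∫(u')² ≥ (π/L)²∫u² with equality for the first sine mode sin(π(x−x₀)/L) (x₀ the left endpoint), so the inequality holds for all u iff (1−α)(π/L)² ≥ α − c, i.e. α ≤ ((π/L)² + c)/((π/L)² + 1) = (1 + c(L/π)²)/(1 + (L/π)²). (Direct route, valid since c ≤ 0: Poincaré gives c∫u² ≥ c(L/π)²∫(u')², so a(u,u) ≥ (1 + c(L/π)²)∫(u')², while ||u||_{H^1}² ≤ (1 + (L/π)²)∫(u')²; dividing yields the same α.) With (π/L)² = 4*π^2/25 and c = -7/5, the largest admissible constant is α = ((π/L)² + c)/((π/L)² + 1).
Simplifying, α = (-35 + 4*π^2)/(25 + 4*π^2).


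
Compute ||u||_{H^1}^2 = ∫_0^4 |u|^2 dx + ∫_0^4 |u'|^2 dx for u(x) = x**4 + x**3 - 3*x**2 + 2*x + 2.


||u||_{H^1}^2 = 25431776/315

The H^1 norm (squared) on an interval (0, L) is
  ||u||_{H^1}^2 = ∫_0^L u(x)^2 dx + ∫_0^L u'(x)^2 dx.
Compute u'(x) = 4*x**3 + 3*x**2 - 6*x + 2.
Then u(x)^2 = x**8 + 2*x**7 - 5*x**6 - 2*x**5 + 17*x**4 - 8*x**3 - 8*x**2 + 8*x + 4 and u'(x)^2 = 16*x**6 + 24*x**5 - 39*x**4 - 20*x**3 + 48*x**2 - 24*x + 4.
Integrate each monomial from 0 to 4 using ∫_0^4 c·x^n dx = c·4^(n+1)/(n+1):
  ∫_0^4 u(x)^2 dx = ∫_0^4 (x^8 + 2*x^7 - 5*x^6 - 2*x^5 + 17*x^4 - 8*x^3 - 8*x^2 + 8*x + 4) dx. Term by term:
    ∫_0^4 x^8 dx = 262144/9;  ∫_0^4 2*x^7 dx = 16384;  ∫_0^4 -5*x^6 dx = -81920/7;
    ∫_0^4 -2*x^5 dx = -4096/3;  ∫_0^4 17*x^4 dx = 17408/5;  ∫_0^4 -8*x^3 dx = -512;
    ∫_0^4 -8*x^2 dx = -512/3;  ∫_0^4 8*x dx = 64;  ∫_0^4 4 dx = 16.
  Sum: 262144/9 + 16384 − 81920/7 − 4096/3 + 17408/5 − 512 − 512/3 + 64 + 16 = 11126384/315.
  ∫_0^4 u'(x)^2 dx = ∫_0^4 (16*x^6 + 24*x^5 - 39*x^4 - 20*x^3 + 48*x^2 - 24*x + 4) dx. Term by term:
    ∫_0^4 16*x^6 dx = 262144/7;  ∫_0^4 24*x^5 dx = 16384;  ∫_0^4 -39*x^4 dx = -39936/5;
    ∫_0^4 -20*x^3 dx = -1280;  ∫_0^4 48*x^2 dx = 1024;  ∫_0^4 -24*x dx = -192;
    ∫_0^4 4 dx = 16.
  Sum: 262144/7 + 16384 − 39936/5 − 1280 + 1024 − 192 + 16 = 1589488/35.
Adding: ||u||_{H^1}^2 = 11126384/315 + 1589488/35 = 25431776/315.


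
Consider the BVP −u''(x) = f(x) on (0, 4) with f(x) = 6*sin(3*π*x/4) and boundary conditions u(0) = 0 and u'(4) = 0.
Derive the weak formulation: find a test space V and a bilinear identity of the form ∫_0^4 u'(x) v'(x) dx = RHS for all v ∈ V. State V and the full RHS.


V = {v ∈ H^1(0, 4) : v(0) = 0} (test functions vanish at x = 0 where u is specified); weak form: ∫_0^4 u'v' dx = ∫_0^4 (6*sin(3*π*x/4)) v dx for all v ∈ V.

Multiply both sides by a test function v and integrate from 0 to 4:
  ∫_0^4 −u''(x) v(x) dx = ∫_0^4 f(x) v(x) dx.
Integrate the LHS by parts once:
  ∫_0^4 −u'' v dx = −[u'(x) v(x)]_0^4 + ∫_0^4 u'(x) v'(x) dx.
Thus ∫_0^4 u'(x) v'(x) dx = ∫_0^4 f(x) v(x) dx + [u'(x) v(x)]_0^4.
Choose V so that boundary terms are either known or forced to vanish.
Mixed BC: u(0) = 0 (Dirichlet) and u'(4) = 0 (Neumann). Define V = {v ∈ H^1(0, 4) : v(0) = 0}. Then [u' v]_0^4 = u'(4)·v(4) − u'(0)·0 = 0.
Weak formulation: find u (satisfying any essential BC) such that ∫_0^4 u'(x) v'(x) dx = ∫_0^4 f v dx for all v ∈ V (Dirichlet at 0 absorbed into V; the Neumann datum at x = 4 is zero, so no boundary term remains).
Substituting f(x) = 6*sin(3*π*x/4), the right-hand side is ∫_0^4 (6*sin(3*π*x/4)) v dx.


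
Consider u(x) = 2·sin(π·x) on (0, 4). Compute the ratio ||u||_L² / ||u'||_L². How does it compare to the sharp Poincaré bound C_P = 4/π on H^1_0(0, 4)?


||u||_L² / ||u'||_L² = 1/π < C_P = 4/π.

u(x) = 2·sin(π·x), so u'(x) = 2*π*cos(π*x).
Writing u(x) = A·sin(kπx/L) with A = 2 and k = 4, use ∫_0^L sin²(kπx/L) dx = L/2 and ∫_0^L cos²(kπx/L) dx = L/2.
u² = 4·sin²(π·x) and (u')² = 4*π^2·cos²(π·x), and each of sin², cos² integrates to L/2 = 2 over (0, 4).
∫_0^4 u² dx = 8, so ||u||_L² = 2*sqrt(2).
∫_0^4 (u')² dx = 8*π^2, so ||u'||_L² = 2*sqrt(2)*π.
Ratio ||u||_L² / ||u'||_L² = 1/π.
Sharp Poincaré constant on H^1_0(0, 4) is C_P = L/π = 4/π, achieved by sin(π/4·x).
This is the k = 4 harmonic; the ratio L/(kπ) is strictly less than C_P = L/π, consistent with the sharp inequality ||u||_L² ≤ C_P ||u'||_L².


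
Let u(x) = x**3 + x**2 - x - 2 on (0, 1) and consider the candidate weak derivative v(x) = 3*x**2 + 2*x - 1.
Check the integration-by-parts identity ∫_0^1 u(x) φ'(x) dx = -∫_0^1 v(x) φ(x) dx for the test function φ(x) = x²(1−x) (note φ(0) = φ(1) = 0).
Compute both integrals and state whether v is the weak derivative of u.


LHS = -7/60, RHS = -7/60. Yes, v = u' weakly.

u(x) = x**3 + x**2 - x - 2, classical derivative u'(x) = 3*x**2 + 2*x - 1.
φ(x) = x²(1−x), so φ'(x) = x*(2 - 3*x).
Note φ(0) = φ(1) = 0, so the boundary term u·φ vanishes.
LHS = ∫_0^1 u(x) φ'(x) dx = ∫_0^1 (-3*x^5 - x^4 + 5*x^3 + 4*x^2 - 4*x) dx. Term by term:
  ∫_0^1 -3*x^5 dx = -1/2;  ∫_0^1 -x^4 dx = -1/5;  ∫_0^1 5*x^3 dx = 5/4;
  ∫_0^1 4*x^2 dx = 4/3;  ∫_0^1 -4*x dx = -2.
Sum: -1/2 − 1/5 + 5/4 + 4/3 − 2 = -7/60.
So LHS = -7/60.
∫_0^1 v(x) φ(x) dx = ∫_0^1 (-3*x^5 + x^4 + 3*x^3 - x^2) dx. Term by term:
  ∫_0^1 -3*x^5 dx = -1/2;  ∫_0^1 x^4 dx = 1/5;  ∫_0^1 3*x^3 dx = 3/4;
  ∫_0^1 -x^2 dx = -1/3.
Sum: -1/2 + 1/5 + 3/4 − 1/3 = 7/60.
So RHS = -∫_0^1 v(x) φ(x) dx = -7/60.
LHS = RHS, so the identity holds for this test φ.
Moreover u is smooth here and v(x) = u'(x) = 3*x**2 + 2*x - 1 pointwise, so the identity holds for every test function. Hence v is the weak derivative of u.


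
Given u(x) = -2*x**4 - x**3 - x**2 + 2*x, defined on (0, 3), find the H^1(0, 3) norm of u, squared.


||u||_{H^1}^2 = 2799291/70

The H^1 norm (squared) on an interval (0, L) is
  ||u||_{H^1}^2 = ∫_0^L u(x)^2 dx + ∫_0^L u'(x)^2 dx.
Compute u'(x) = -8*x**3 - 3*x**2 - 2*x + 2.
Then u(x)^2 = 4*x**8 + 4*x**7 + 5*x**6 - 6*x**5 - 3*x**4 - 4*x**3 + 4*x**2 and u'(x)^2 = 64*x**6 + 48*x**5 + 41*x**4 - 20*x**3 - 8*x**2 - 8*x + 4.
Integrate each monomial from 0 to 3 using ∫_0^3 c·x^n dx = c·3^(n+1)/(n+1):
  ∫_0^3 u(x)^2 dx = ∫_0^3 (4*x^8 + 4*x^7 + 5*x^6 - 6*x^5 - 3*x^4 - 4*x^3 + 4*x^2) dx. Term by term:
    ∫_0^3 4*x^8 dx = 8748;  ∫_0^3 4*x^7 dx = 6561/2;  ∫_0^3 5*x^6 dx = 10935/7;
    ∫_0^3 -6*x^5 dx = -729;  ∫_0^3 -3*x^4 dx = -729/5;  ∫_0^3 -4*x^3 dx = -81;
    ∫_0^3 4*x^2 dx = 36.
  Sum: 8748 + 6561/2 + 10935/7 − 729 − 729/5 − 81 + 36 = 886959/70.
  ∫_0^3 u'(x)^2 dx = ∫_0^3 (64*x^6 + 48*x^5 + 41*x^4 - 20*x^3 - 8*x^2 - 8*x + 4) dx. Term by term:
    ∫_0^3 64*x^6 dx = 139968/7;  ∫_0^3 48*x^5 dx = 5832;  ∫_0^3 41*x^4 dx = 9963/5;
    ∫_0^3 -20*x^3 dx = -405;  ∫_0^3 -8*x^2 dx = -72;  ∫_0^3 -8*x dx = -36;
    ∫_0^3 4 dx = 12.
  Sum: 139968/7 + 5832 + 9963/5 − 405 − 72 − 36 + 12 = 956166/35.
Adding: ||u||_{H^1}^2 = 886959/70 + 956166/35 = 2799291/70.


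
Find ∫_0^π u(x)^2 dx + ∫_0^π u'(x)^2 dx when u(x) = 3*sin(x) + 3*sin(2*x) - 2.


||u||_{H^1(0,π)}^2 = -24 + 71*π/2

u'(x) = 3*cos(x) + 6*cos(2*x).
Expand u² and (u')² and integrate term by term on (0, π), using: for integers n ≥ 1, ∫_0^π sin²(nx) dx = ∫_0^π cos²(nx) dx = π/2; for n ≠ n', ∫_0^π sin(nx)sin(n'x) dx = ∫_0^π cos(nx)cos(n'x) dx = 0; and by product-to-sum, ∫_0^π sin(nx)cos(n'x) dx = ½∫_0^π [sin((n+n')x) + sin((n−n')x)] dx, which is 0 when n+n' is even and 2n/(n²−n'²) when n+n' is odd (it need not vanish on (0, π)). For the constant mode: ∫_0^π 1 dx = π, ∫_0^π cos(nx) dx = 0, ∫_0^π sin(nx) dx = (1−(−1)^n)/n.
  u² squared terms: (-2)²·∫1 dx = 4·π = 4*π;  (3)²·∫sin(x)² dx = 9·π/2 = 9*π/2;  (3)²·∫sin(2x)² dx = 9·π/2 = 9*π/2.
  u² cross terms: 2·(-2)·(3)·∫1·sin(x) dx = -12·(2) = -24;  2·(-2)·(3)·∫1·sin(2x) dx = -12·(0) = 0;  2·(3)·(3)·∫sin(x)·sin(2x) dx = 18·(0) = 0.
  So ∫_0^π u² dx = 4*π + 9*π/2 + 9*π/2 − 24 + 0 + 0 = -24 + 13*π.
  (u')² squared terms: (3)²·∫cos(x)² dx = 9·π/2 = 9*π/2;  (6)²·∫cos(2x)² dx = 36·π/2 = 18*π.
  (u')² cross terms: 2·(3)·(6)·∫cos(x)·cos(2x) dx = 36·(0) = 0.
  So ∫_0^π (u')² dx = 9*π/2 + 18*π + 0 = 45*π/2.
||u||_{H^1}^2 = (-24 + 13*π) + (45*π/2) = -24 + 71*π/2.


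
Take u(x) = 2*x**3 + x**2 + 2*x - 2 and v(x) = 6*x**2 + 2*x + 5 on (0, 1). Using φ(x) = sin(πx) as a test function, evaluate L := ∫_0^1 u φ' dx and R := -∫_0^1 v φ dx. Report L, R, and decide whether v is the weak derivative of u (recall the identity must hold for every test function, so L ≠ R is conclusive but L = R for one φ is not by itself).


LHS = -12/π + 24/π^3, RHS = -18/π + 24/π^3. No, v is not the weak derivative of u.

u(x) = 2*x**3 + x**2 + 2*x - 2, classical derivative u'(x) = 6*x**2 + 2*x + 2.
φ(x) = sin(πx), so φ'(x) = π*cos(π*x).
Note φ(0) = φ(1) = 0, so the boundary term u·φ vanishes.
LHS = ∫_0^1 u(x) φ'(x) dx = ∫_0^1 (2*π*x^3*cos(π*x) + π*x^2*cos(π*x) + 2*π*x*cos(π*x) - 2*π*cos(π*x)) dx. Term by term:
  ∫_0^1 -2*π*cos(π*x) dx = 0;  ∫_0^1 π*x^2*cos(π*x) dx = -2/π;  ∫_0^1 2*π*x*cos(π*x) dx = -4/π;
  ∫_0^1 2*π*x^3*cos(π*x) dx = -6/π + 24/π^3.
Sum: 0 − 2/π − 4/π + -6/π + 24/π^3 = -12/π + 24/π^3.
So LHS = -12/π + 24/π^3.
∫_0^1 v(x) φ(x) dx = ∫_0^1 (6*x^2*sin(π*x) + 2*x*sin(π*x) + 5*sin(π*x)) dx. Term by term:
  ∫_0^1 5*sin(π*x) dx = 10/π;  ∫_0^1 2*x*sin(π*x) dx = 2/π;  ∫_0^1 6*x^2*sin(π*x) dx = -24/π^3 + 6/π.
Sum: 10/π + 2/π + -24/π^3 + 6/π = -24/π^3 + 18/π.
So RHS = -∫_0^1 v(x) φ(x) dx = -18/π + 24/π^3.
LHS − RHS = 6/π ≠ 0, so the identity fails.
(For a valid weak derivative the identity must hold for EVERY test function, in particular this one. The failure shows v is NOT the weak derivative of u.)
Correct weak derivative would be u'(x) = 6*x**2 + 2*x + 2.


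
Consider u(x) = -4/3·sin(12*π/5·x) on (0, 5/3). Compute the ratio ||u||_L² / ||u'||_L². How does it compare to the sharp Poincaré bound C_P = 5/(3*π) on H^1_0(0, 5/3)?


||u||_L² / ||u'||_L² = 5/(12*π) < C_P = 5/(3*π).

u(x) = -4/3·sin(12*π/5·x), so u'(x) = -16*π*cos(12*π*x/5)/5.
Writing u(x) = A·sin(kπx/L) with A = -4/3 and k = 4, use ∫_0^L sin²(kπx/L) dx = L/2 and ∫_0^L cos²(kπx/L) dx = L/2.
u² = 16/9·sin²(12*π/5·x) and (u')² = 256*π^2/25·cos²(12*π/5·x), and each of sin², cos² integrates to L/2 = 5/6 over (0, 5/3).
∫_0^5/3 u² dx = 40/27, so ||u||_L² = 2*sqrt(30)/9.
∫_0^5/3 (u')² dx = 128*π^2/15, so ||u'||_L² = 8*sqrt(30)*π/15.
Ratio ||u||_L² / ||u'||_L² = 5/(12*π).
Sharp Poincaré constant on H^1_0(0, 5/3) is C_P = L/π = 5/(3*π), achieved by sin(3*π/5·x).
This is the k = 4 harmonic; the ratio L/(kπ) is strictly less than C_P = L/π, consistent with the sharp inequality ||u||_L² ≤ C_P ||u'||_L².


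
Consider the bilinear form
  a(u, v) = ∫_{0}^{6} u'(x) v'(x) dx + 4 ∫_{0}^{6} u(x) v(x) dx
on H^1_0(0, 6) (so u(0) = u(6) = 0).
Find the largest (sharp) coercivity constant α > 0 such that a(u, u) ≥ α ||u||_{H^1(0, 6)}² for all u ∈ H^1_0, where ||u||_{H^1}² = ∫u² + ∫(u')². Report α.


α = 1

Coercivity of a(·,·) on H^1_0(0, 6) means a(u, u) ≥ α ||u||_{H^1}² for every u ∈ H^1_0.
The interval has length L = 6, and Poincaré/coercivity depend only on L. Here a(u, u) = ∫(u')² + (4)·∫u².
Here c = 4 ≥ 1, so a(u,u) = ∫(u')² + c∫u² ≥ ∫(u')² + ∫u² = ||u||_{H^1}², i.e. α = 1 works. No larger α is possible: a(u,u) ≥ α||u||_{H^1}² means (1−α)∫(u')² ≥ (α−c)∫u², and for the modes u_n = sin(nπ(x−x₀)/L) (x₀ the left endpoint) one has ∫u_n²/∫(u_n')² = (L/(nπ))² → 0, so a(u_n,u_n)/||u_n||_{H^1}² → 1. Hence the optimal constant is α = 1.
Therefore α = 1.


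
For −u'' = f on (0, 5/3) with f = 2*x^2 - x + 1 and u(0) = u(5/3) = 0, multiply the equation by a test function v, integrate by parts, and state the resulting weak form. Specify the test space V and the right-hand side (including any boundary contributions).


V = H^1_0(0, 5/3) (so v(0) = v(5/3) = 0); weak form: ∫_0^5/3 u'v' dx = ∫_0^5/3 (2*x^2 - x + 1) v dx for all v ∈ V.

Multiply both sides by a test function v and integrate from 0 to 5/3:
  ∫_0^5/3 −u''(x) v(x) dx = ∫_0^5/3 f(x) v(x) dx.
Integrate the LHS by parts once:
  ∫_0^5/3 −u'' v dx = −[u'(x) v(x)]_0^5/3 + ∫_0^5/3 u'(x) v'(x) dx.
Thus ∫_0^5/3 u'(x) v'(x) dx = ∫_0^5/3 f(x) v(x) dx + [u'(x) v(x)]_0^5/3.
Choose V so that boundary terms are either known or forced to vanish.
u is Dirichlet: u(0) = u(5/3) = 0. Let V = H^1_0(0, 5/3); then v(0) = v(5/3) = 0, and [u' v]_0^5/3 = 0.
Weak formulation: find u (satisfying any essential BC) such that ∫_0^5/3 u'(x) v'(x) dx = ∫_0^5/3 f v dx for all v ∈ V.
Substituting f(x) = 2*x^2 - x + 1, the right-hand side is ∫_0^5/3 (2*x^2 - x + 1) v dx.


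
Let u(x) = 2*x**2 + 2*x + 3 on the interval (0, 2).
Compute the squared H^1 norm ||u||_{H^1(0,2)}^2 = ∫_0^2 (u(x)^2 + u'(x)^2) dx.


||u||_{H^1}^2 = 3374/15

The H^1 norm (squared) on an interval (0, L) is
  ||u||_{H^1}^2 = ∫_0^L u(x)^2 dx + ∫_0^L u'(x)^2 dx.
Compute u'(x) = 4*x + 2.
Then u(x)^2 = 4*x**4 + 8*x**3 + 16*x**2 + 12*x + 9 and u'(x)^2 = 16*x**2 + 16*x + 4.
Integrate each monomial from 0 to 2 using ∫_0^2 c·x^n dx = c·2^(n+1)/(n+1):
  ∫_0^2 u(x)^2 dx = ∫_0^2 (4*x^4 + 8*x^3 + 16*x^2 + 12*x + 9) dx. Term by term:
    ∫_0^2 4*x^4 dx = 128/5;  ∫_0^2 8*x^3 dx = 32;  ∫_0^2 16*x^2 dx = 128/3;
    ∫_0^2 12*x dx = 24;  ∫_0^2 9 dx = 18.
  Sum: 128/5 + 32 + 128/3 + 24 + 18 = 2134/15.
  ∫_0^2 u'(x)^2 dx = ∫_0^2 (16*x^2 + 16*x + 4) dx. Term by term:
    ∫_0^2 16*x^2 dx = 128/3;  ∫_0^2 16*x dx = 32;  ∫_0^2 4 dx = 8.
  Sum: 128/3 + 32 + 8 = 248/3.
Adding: ||u||_{H^1}^2 = 2134/15 + 248/3 = 3374/15.


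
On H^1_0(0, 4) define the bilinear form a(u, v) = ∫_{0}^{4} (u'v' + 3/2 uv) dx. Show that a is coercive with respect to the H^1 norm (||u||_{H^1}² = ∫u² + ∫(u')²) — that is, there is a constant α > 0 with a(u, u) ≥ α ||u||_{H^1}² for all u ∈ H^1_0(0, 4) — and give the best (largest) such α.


α = 1

Coercivity of a(·,·) on H^1_0(0, 4) means a(u, u) ≥ α ||u||_{H^1}² for every u ∈ H^1_0.
The interval has length L = 4, and Poincaré/coercivity depend only on L. Here a(u, u) = ∫(u')² + (3/2)·∫u².
Here c = 3/2 ≥ 1, so a(u,u) = ∫(u')² + c∫u² ≥ ∫(u')² + ∫u² = ||u||_{H^1}², i.e. α = 1 works. No larger α is possible: a(u,u) ≥ α||u||_{H^1}² means (1−α)∫(u')² ≥ (α−c)∫u², and for the modes u_n = sin(nπ(x−x₀)/L) (x₀ the left endpoint) one has ∫u_n²/∫(u_n')² = (L/(nπ))² → 0, so a(u_n,u_n)/||u_n||_{H^1}² → 1. Hence the optimal constant is α = 1.
Therefore α = 1.


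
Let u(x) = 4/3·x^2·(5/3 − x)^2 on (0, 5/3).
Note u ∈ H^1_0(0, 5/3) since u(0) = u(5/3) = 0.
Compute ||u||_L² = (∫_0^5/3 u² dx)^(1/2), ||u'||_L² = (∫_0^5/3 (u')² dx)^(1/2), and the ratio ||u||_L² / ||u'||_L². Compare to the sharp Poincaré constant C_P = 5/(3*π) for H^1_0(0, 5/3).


||u||_L² / ||u'||_L² = 5*sqrt(3)/18 < C_P = 5/(3*π).

u(x) = 4/3·x^2·(5/3 − x)^2, so u'(x) = 8*x*(3*x - 5)*(6*x - 5)/27.
u(x) = 4/3·x^2·(5/3 − x)^2 vanishes at x = 0 and x = 5/3, so u ∈ H^1_0(0, 5/3). Differentiate via the product rule and integrate the resulting polynomials term by term.
  ∫_0^5/3 u² dx = ∫_0^5/3 (16*x^8/9 - 320*x^7/27 + 800*x^6/27 - 8000*x^5/243 + 10000*x^4/729) dx. Term by term:
    ∫_0^5/3 16*x^8/9 dx = 31250000/1594323;  ∫_0^5/3 -320*x^7/27 dx = -15625000/177147;  ∫_0^5/3 800*x^6/27 dx = 62500000/413343;
    ∫_0^5/3 -8000*x^5/243 dx = -62500000/531441;  ∫_0^5/3 10000*x^4/729 dx = 6250000/177147.
  Sum: 31250000/1594323 − 15625000/177147 + 62500000/413343 − 62500000/531441 + 6250000/177147 = 3125000/11160261.
  ∫_0^5/3 (u')² dx = ∫_0^5/3 (256*x^6/9 - 1280*x^5/9 + 20800*x^4/81 - 16000*x^3/81 + 40000*x^2/729) dx. Term by term:
    ∫_0^5/3 256*x^6/9 dx = 20000000/137781;  ∫_0^5/3 -1280*x^5/9 dx = -10000000/19683;  ∫_0^5/3 20800*x^4/81 dx = 13000000/19683;
    ∫_0^5/3 -16000*x^3/81 dx = -2500000/6561;  ∫_0^5/3 40000*x^2/729 dx = 5000000/59049.
  Sum: 20000000/137781 − 10000000/19683 + 13000000/19683 − 2500000/6561 + 5000000/59049 = 500000/413343.
∫_0^5/3 u² dx = 3125000/11160261, so ||u||_L² = 1250*sqrt(42)/15309.
∫_0^5/3 (u')² dx = 500000/413343, so ||u'||_L² = 500*sqrt(14)/1701.
Ratio ||u||_L² / ||u'||_L² = 5*sqrt(3)/18.
Sharp Poincaré constant on H^1_0(0, 5/3) is C_P = L/π = 5/(3*π), achieved by sin(3*π/5·x).
A polynomial bump cannot attain the sharp Poincaré constant (only the first sine eigenfunction does), so the ratio is strictly less than C_P, consistent with ||u||_L² ≤ C_P ||u'||_L².


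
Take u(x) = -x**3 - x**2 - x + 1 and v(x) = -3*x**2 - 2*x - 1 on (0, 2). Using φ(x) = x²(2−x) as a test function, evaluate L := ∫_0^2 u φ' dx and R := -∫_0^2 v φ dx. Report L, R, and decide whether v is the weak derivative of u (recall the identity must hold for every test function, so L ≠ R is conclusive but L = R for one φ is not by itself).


LHS = 164/15, RHS = 164/15. Yes, v = u' weakly.

u(x) = -x**3 - x**2 - x + 1, classical derivative u'(x) = -3*x**2 - 2*x - 1.
φ(x) = x²(2−x), so φ'(x) = x*(4 - 3*x).
Note φ(0) = φ(2) = 0, so the boundary term u·φ vanishes.
LHS = ∫_0^2 u(x) φ'(x) dx = ∫_0^2 (3*x^5 - x^4 - x^3 - 7*x^2 + 4*x) dx. Term by term:
  ∫_0^2 3*x^5 dx = 32;  ∫_0^2 -x^4 dx = -32/5;  ∫_0^2 -x^3 dx = -4;
  ∫_0^2 -7*x^2 dx = -56/3;  ∫_0^2 4*x dx = 8.
Sum: 32 − 32/5 − 4 − 56/3 + 8 = 164/15.
So LHS = 164/15.
∫_0^2 v(x) φ(x) dx = ∫_0^2 (3*x^5 - 4*x^4 - 3*x^3 - 2*x^2) dx. Term by term:
  ∫_0^2 3*x^5 dx = 32;  ∫_0^2 -4*x^4 dx = -128/5;  ∫_0^2 -3*x^3 dx = -12;
  ∫_0^2 -2*x^2 dx = -16/3.
Sum: 32 − 128/5 − 12 − 16/3 = -164/15.
So RHS = -∫_0^2 v(x) φ(x) dx = 164/15.
LHS = RHS, so the identity holds for this test φ.
Moreover u is smooth here and v(x) = u'(x) = -3*x**2 - 2*x - 1 pointwise, so the identity holds for every test function. Hence v is the weak derivative of u.


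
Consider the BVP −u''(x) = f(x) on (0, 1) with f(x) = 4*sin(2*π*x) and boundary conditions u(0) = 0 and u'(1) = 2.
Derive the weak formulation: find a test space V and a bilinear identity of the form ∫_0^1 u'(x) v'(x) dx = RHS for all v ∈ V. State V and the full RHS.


V = {v ∈ H^1(0, 1) : v(0) = 0} (test functions vanish at x = 0 where u is specified); weak form: ∫_0^1 u'v' dx = ∫_0^1 (4*sin(2*π*x)) v dx + 2·v(1) for all v ∈ V.

Multiply both sides by a test function v and integrate from 0 to 1:
  ∫_0^1 −u''(x) v(x) dx = ∫_0^1 f(x) v(x) dx.
Integrate the LHS by parts once:
  ∫_0^1 −u'' v dx = −[u'(x) v(x)]_0^1 + ∫_0^1 u'(x) v'(x) dx.
Thus ∫_0^1 u'(x) v'(x) dx = ∫_0^1 f(x) v(x) dx + [u'(x) v(x)]_0^1.
Choose V so that boundary terms are either known or forced to vanish.
Mixed BC: u(0) = 0 (Dirichlet) and u'(1) = 2 (Neumann). Define V = {v ∈ H^1(0, 1) : v(0) = 0}. Then [u' v]_0^1 = u'(1)·v(1) − u'(0)·0 = 2·v(1).
Weak formulation: find u (satisfying any essential BC) such that ∫_0^1 u'(x) v'(x) dx = ∫_0^1 f v dx + 2·v(1) for all v ∈ V (Dirichlet at 0 absorbed into V; Neumann datum at x = 1 contributes the boundary term).
Substituting f(x) = 4*sin(2*π*x), the right-hand side is ∫_0^1 (4*sin(2*π*x)) v dx + 2·v(1).


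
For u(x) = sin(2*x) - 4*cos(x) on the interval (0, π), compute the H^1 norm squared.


||u||_{H^1(0,π)}^2 = -64/3 + 37*π/2

u'(x) = 4*sin(x) + 2*cos(2*x).
Expand u² and (u')² and integrate term by term on (0, π), using: for integers n ≥ 1, ∫_0^π sin²(nx) dx = ∫_0^π cos²(nx) dx = π/2; for n ≠ n', ∫_0^π sin(nx)sin(n'x) dx = ∫_0^π cos(nx)cos(n'x) dx = 0; and by product-to-sum, ∫_0^π sin(nx)cos(n'x) dx = ½∫_0^π [sin((n+n')x) + sin((n−n')x)] dx, which is 0 when n+n' is even and 2n/(n²−n'²) when n+n' is odd (it need not vanish on (0, π)).
  u² squared terms: (-4)²·∫cos(x)² dx = 16·π/2 = 8*π;  (1)²·∫sin(2x)² dx = 1·π/2 = π/2.
  u² cross terms: 2·(-4)·(1)·∫cos(x)·sin(2x) dx = -8·(4/3) = -32/3.
  So ∫_0^π u² dx = 8*π + π/2 − 32/3 = -32/3 + 17*π/2.
  (u')² squared terms: (2)²·∫cos(2x)² dx = 4·π/2 = 2*π;  (4)²·∫sin(x)² dx = 16·π/2 = 8*π.
  (u')² cross terms: 2·(2)·(4)·∫cos(2x)·sin(x) dx = 16·(-2/3) = -32/3.
  So ∫_0^π (u')² dx = 2*π + 8*π − 32/3 = -32/3 + 10*π.
||u||_{H^1}^2 = (-32/3 + 17*π/2) + (-32/3 + 10*π) = -64/3 + 37*π/2.


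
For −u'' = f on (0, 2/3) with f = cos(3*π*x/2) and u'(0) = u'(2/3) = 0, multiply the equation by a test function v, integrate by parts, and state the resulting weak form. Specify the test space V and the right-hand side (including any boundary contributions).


V = H^1(0, 2/3) (no boundary constraint on v; u is determined up to an additive constant); weak form: ∫_0^2/3 u'v' dx = ∫_0^2/3 (cos(3*π*x/2)) v dx for all v ∈ V.

Multiply both sides by a test function v and integrate from 0 to 2/3:
  ∫_0^2/3 −u''(x) v(x) dx = ∫_0^2/3 f(x) v(x) dx.
Integrate the LHS by parts once:
  ∫_0^2/3 −u'' v dx = −[u'(x) v(x)]_0^2/3 + ∫_0^2/3 u'(x) v'(x) dx.
Thus ∫_0^2/3 u'(x) v'(x) dx = ∫_0^2/3 f(x) v(x) dx + [u'(x) v(x)]_0^2/3.
Choose V so that boundary terms are either known or forced to vanish.
u has homogeneous Neumann: u'(0) = u'(2/3) = 0. So [u' v]_0^2/3 = 0·v(2/3) − 0·v(0) = 0 for any v; take V = H^1(0, 2/3).
Weak formulation: find u (satisfying any essential BC) such that ∫_0^2/3 u'(x) v'(x) dx = ∫_0^2/3 f v dx for all v ∈ V (homogeneous Neumann, so boundary terms vanish).
Substituting f(x) = cos(3*π*x/2), the right-hand side is ∫_0^2/3 (cos(3*π*x/2)) v dx.
Compatibility check (pure Neumann): taking v ≡ 1 ∈ V gives 0 = ∫_0^2/3 f dx + (0) − (0), i.e. ∫_0^2/3 f dx must equal u'(0) − u'(2/3) = 0. Indeed ∫_0^2/3 (cos(3*π*x/2)) dx = 0, so the data are compatible. The solution is then unique only up to an additive constant (fix it e.g. by requiring ∫_0^2/3 u dx = 0).


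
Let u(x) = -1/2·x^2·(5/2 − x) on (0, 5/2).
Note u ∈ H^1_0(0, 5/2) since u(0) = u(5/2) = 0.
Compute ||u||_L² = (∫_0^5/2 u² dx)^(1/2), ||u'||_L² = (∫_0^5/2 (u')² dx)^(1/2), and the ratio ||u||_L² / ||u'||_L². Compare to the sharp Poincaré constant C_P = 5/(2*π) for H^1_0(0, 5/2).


||u||_L² / ||u'||_L² = 5*sqrt(14)/28 < C_P = 5/(2*π).

u(x) = -1/2·x^2·(5/2 − x), so u'(x) = x*(3*x - 5)/2.
u(x) = -1/2·x^2·(5/2 − x) vanishes at x = 0 and x = 5/2, so u ∈ H^1_0(0, 5/2). Differentiate via the product rule and integrate the resulting polynomials term by term.
  ∫_0^5/2 u² dx = ∫_0^5/2 (x^6/4 - 5*x^5/4 + 25*x^4/16) dx. Term by term:
    ∫_0^5/2 x^6/4 dx = 78125/3584;  ∫_0^5/2 -5*x^5/4 dx = -78125/1536;  ∫_0^5/2 25*x^4/16 dx = 15625/512.
  Sum: 78125/3584 − 78125/1536 + 15625/512 = 15625/10752.
  ∫_0^5/2 (u')² dx = ∫_0^5/2 (9*x^4/4 - 15*x^3/2 + 25*x^2/4) dx. Term by term:
    ∫_0^5/2 9*x^4/4 dx = 5625/128;  ∫_0^5/2 -15*x^3/2 dx = -9375/128;  ∫_0^5/2 25*x^2/4 dx = 3125/96.
  Sum: 5625/128 − 9375/128 + 3125/96 = 625/192.
∫_0^5/2 u² dx = 15625/10752, so ||u||_L² = 125*sqrt(42)/672.
∫_0^5/2 (u')² dx = 625/192, so ||u'||_L² = 25*sqrt(3)/24.
Ratio ||u||_L² / ||u'||_L² = 5*sqrt(14)/28.
Sharp Poincaré constant on H^1_0(0, 5/2) is C_P = L/π = 5/(2*π), achieved by sin(2*π/5·x).
A polynomial bump cannot attain the sharp Poincaré constant (only the first sine eigenfunction does), so the ratio is strictly less than C_P, consistent with ||u||_L² ≤ C_P ||u'||_L².


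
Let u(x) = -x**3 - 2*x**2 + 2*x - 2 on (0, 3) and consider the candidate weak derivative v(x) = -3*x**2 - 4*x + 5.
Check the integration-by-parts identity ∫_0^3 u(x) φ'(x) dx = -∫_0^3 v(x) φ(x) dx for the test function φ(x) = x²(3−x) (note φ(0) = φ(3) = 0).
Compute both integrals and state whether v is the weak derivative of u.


LHS = 108, RHS = 351/4. No, v is not the weak derivative of u.

u(x) = -x**3 - 2*x**2 + 2*x - 2, classical derivative u'(x) = -3*x**2 - 4*x + 2.
φ(x) = x²(3−x), so φ'(x) = 3*x*(2 - x).
Note φ(0) = φ(3) = 0, so the boundary term u·φ vanishes.
LHS = ∫_0^3 u(x) φ'(x) dx = ∫_0^3 (3*x^5 - 18*x^3 + 18*x^2 - 12*x) dx. Term by term:
  ∫_0^3 3*x^5 dx = 729/2;  ∫_0^3 -18*x^3 dx = -729/2;  ∫_0^3 18*x^2 dx = 162;
  ∫_0^3 -12*x dx = -54.
Sum: 729/2 − 729/2 + 162 − 54 = 108.
So LHS = 108.
∫_0^3 v(x) φ(x) dx = ∫_0^3 (3*x^5 - 5*x^4 - 17*x^3 + 15*x^2) dx. Term by term:
  ∫_0^3 3*x^5 dx = 729/2;  ∫_0^3 -5*x^4 dx = -243;  ∫_0^3 -17*x^3 dx = -1377/4;
  ∫_0^3 15*x^2 dx = 135.
Sum: 729/2 − 243 − 1377/4 + 135 = -351/4.
So RHS = -∫_0^3 v(x) φ(x) dx = 351/4.
LHS − RHS = 81/4 ≠ 0, so the identity fails.
(For a valid weak derivative the identity must hold for EVERY test function, in particular this one. The failure shows v is NOT the weak derivative of u.)
Correct weak derivative would be u'(x) = -3*x**2 - 4*x + 2.
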